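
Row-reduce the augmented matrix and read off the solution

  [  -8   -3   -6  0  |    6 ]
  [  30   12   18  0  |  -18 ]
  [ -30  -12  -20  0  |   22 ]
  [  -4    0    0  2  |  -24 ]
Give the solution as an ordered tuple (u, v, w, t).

(3, -6, -2, -6)

Multiply r1 by -1/8.
Subtract 30 times r1 from r2.
Add 30 times r1 to r3.
Add 4 times r1 to r4.
Multiply r2 by 4/3.
Add 3/4 times r2 to r3.
Subtract 3/2 times r2 from r4.
Multiply r3 by -1/2.
Subtract 12 times r3 from r4.
Multiply r4 by 1/2.
Add 6 times r3 to r2.
Subtract 3/4 times r3 from r1.
Subtract 3/8 times r2 from r1.
Reading off the last column: u = 3, v = -6, w = -2, t = -6.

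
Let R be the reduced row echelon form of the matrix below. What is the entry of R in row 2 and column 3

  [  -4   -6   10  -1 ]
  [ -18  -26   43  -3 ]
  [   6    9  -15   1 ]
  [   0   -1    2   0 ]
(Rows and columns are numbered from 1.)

Multiply ρ1 by -1/4.
  [   1  3/2  -5/2  1/4 ]
  [ -18  -26    43   -3 ]
  [   6    9   -15    1 ]
  [   0   -1     2    0 ]
Add 18 times ρ1 to ρ2.
  [ 1  3/2  -5/2  1/4 ]
  [ 0    1    -2  3/2 ]
  [ 6    9   -15    1 ]
  [ 0   -1     2    0 ]
Subtract 6 times ρ1 from ρ3.
  [ 1  3/2  -5/2   1/4 ]
  [ 0    1    -2   3/2 ]
  [ 0    0     0  -1/2 ]
  [ 0   -1     2     0 ]
Add ρ2 to ρ4.
  [ 1  3/2  -5/2   1/4 ]
  [ 0    1    -2   3/2 ]
  [ 0    0     0  -1/2 ]
  [ 0    0     0   3/2 ]
Multiply ρ3 by -2.
  [ 1  3/2  -5/2  1/4 ]
  [ 0    1    -2  3/2 ]
  [ 0    0     0    1 ]
  [ 0    0     0  3/2 ]
Subtract 3/2 times ρ3 from ρ4.
  [ 1  3/2  -5/2  1/4 ]
  [ 0    1    -2  3/2 ]
  [ 0    0     0    1 ]
  [ 0    0     0    0 ]
Subtract 3/2 times ρ3 from ρ2.
  [ 1  3/2  -5/2  1/4 ]
  [ 0    1    -2    0 ]
  [ 0    0     0    1 ]
  [ 0    0     0    0 ]
Subtract 1/4 times ρ3 from ρ1.
  [ 1  3/2  -5/2  0 ]
  [ 0    1    -2  0 ]
  [ 0    0     0  1 ]
  [ 0    0     0  0 ]
Subtract 3/2 times ρ2 from ρ1.
  [ 1  0  1/2  0 ]
  [ 0  1   -2  0 ]
  [ 0  0    0  1 ]
  [ 0  0    0  0 ]

-2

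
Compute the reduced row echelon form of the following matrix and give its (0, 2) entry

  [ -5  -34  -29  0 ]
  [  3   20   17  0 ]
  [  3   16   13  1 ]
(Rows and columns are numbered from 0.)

Multiply ρ1 by -1/5.
  [ 1  34/5  29/5  0 ]
  [ 3    20    17  0 ]
  [ 3    16    13  1 ]
Subtract 3 times ρ1 from ρ2.
  [ 1  34/5  29/5  0 ]
  [ 0  -2/5  -2/5  0 ]
  [ 3    16    13  1 ]
Subtract 3 times ρ1 from ρ3.
  [ 1   34/5   29/5  0 ]
  [ 0   -2/5   -2/5  0 ]
  [ 0  -22/5  -22/5  1 ]
Multiply ρ2 by -5/2.
  [ 1   34/5   29/5  0 ]
  [ 0      1      1  0 ]
  [ 0  -22/5  -22/5  1 ]
Add 22/5 times ρ2 to ρ3.
  [ 1  34/5  29/5  0 ]
  [ 0     1     1  0 ]
  [ 0     0     0  1 ]
Subtract 34/5 times ρ2 from ρ1.
  [ 1  0  -1  0 ]
  [ 0  1   1  0 ]
  [ 0  0   0  1 ]

-1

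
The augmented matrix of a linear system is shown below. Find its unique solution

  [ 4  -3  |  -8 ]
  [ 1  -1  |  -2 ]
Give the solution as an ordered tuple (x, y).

(-2, 0)

r1 := 1/4·r1
  [ 1  -3/4  |  -2 ]
  [ 1    -1  |  -2 ]
r2 := r2 − r1
  [ 1  -3/4  |  -2 ]
  [ 0  -1/4  |   0 ]
r2 := -4·r2
  [ 1  -3/4  |  -2 ]
  [ 0     1  |   0 ]
r1 := r1 + 3/4·r2
  [ 1  0  |  -2 ]
  [ 0  1  |   0 ]
Reading off the last column: x = -2, y = 0.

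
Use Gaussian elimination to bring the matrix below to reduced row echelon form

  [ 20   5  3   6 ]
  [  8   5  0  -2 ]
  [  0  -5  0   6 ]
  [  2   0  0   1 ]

[[1, 0, 0, 1/2], [0, 1, 0, -6/5], [0, 0, 1, 2/3], [0, 0, 0, 0]]

R1 -> 1/20·R1
  [ 1  1/4  3/20  3/10 ]
  [ 8    5     0    -2 ]
  [ 0   -5     0     6 ]
  [ 2    0     0     1 ]
R2 -> R2 − 8·R1
  [ 1  1/4  3/20   3/10 ]
  [ 0    3  -6/5  -22/5 ]
  [ 0   -5     0      6 ]
  [ 2    0     0      1 ]
R4 -> R4 − 2·R1
  [ 1   1/4   3/20   3/10 ]
  [ 0     3   -6/5  -22/5 ]
  [ 0    -5      0      6 ]
  [ 0  -1/2  -3/10    2/5 ]
R2 -> 1/3·R2
  [ 1   1/4   3/20    3/10 ]
  [ 0     1   -2/5  -22/15 ]
  [ 0    -5      0       6 ]
  [ 0  -1/2  -3/10     2/5 ]
R3 -> R3 + 5·R2
  [ 1   1/4   3/20    3/10 ]
  [ 0     1   -2/5  -22/15 ]
  [ 0     0     -2    -4/3 ]
  [ 0  -1/2  -3/10     2/5 ]
R4 -> R4 + 1/2·R2
  [ 1  1/4  3/20    3/10 ]
  [ 0    1  -2/5  -22/15 ]
  [ 0    0    -2    -4/3 ]
  [ 0    0  -1/2    -1/3 ]
R3 -> -1/2·R3
  [ 1  1/4  3/20    3/10 ]
  [ 0    1  -2/5  -22/15 ]
  [ 0    0     1     2/3 ]
  [ 0    0  -1/2    -1/3 ]
R4 -> R4 + 1/2·R3
  [ 1  1/4  3/20    3/10 ]
  [ 0    1  -2/5  -22/15 ]
  [ 0    0     1     2/3 ]
  [ 0    0     0       0 ]
R2 -> R2 + 2/5·R3
  [ 1  1/4  3/20  3/10 ]
  [ 0    1     0  -6/5 ]
  [ 0    0     1   2/3 ]
  [ 0    0     0     0 ]
R1 -> R1 − 3/20·R3
  [ 1  1/4  0   1/5 ]
  [ 0    1  0  -6/5 ]
  [ 0    0  1   2/3 ]
  [ 0    0  0     0 ]
R1 -> R1 − 1/4·R2
  [ 1  0  0   1/2 ]
  [ 0  1  0  -6/5 ]
  [ 0  0  1   2/3 ]
  [ 0  0  0     0 ]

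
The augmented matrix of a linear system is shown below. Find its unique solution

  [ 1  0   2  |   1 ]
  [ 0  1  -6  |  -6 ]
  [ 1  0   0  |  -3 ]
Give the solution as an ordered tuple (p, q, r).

Subtract R1 from R3.
  [ 1  0   2  |   1 ]
  [ 0  1  -6  |  -6 ]
  [ 0  0  -2  |  -4 ]
Multiply R3 by -1/2.
  [ 1  0   2  |   1 ]
  [ 0  1  -6  |  -6 ]
  [ 0  0   1  |   2 ]
Add 6 times R3 to R2.
  [ 1  0  2  |  1 ]
  [ 0  1  0  |  6 ]
  [ 0  0  1  |  2 ]
Subtract 2 times R3 from R1.
  [ 1  0  0  |  -3 ]
  [ 0  1  0  |   6 ]
  [ 0  0  1  |   2 ]
Reading off the last column: p = -3, q = 6, r = 2.

(-3, 6, 2)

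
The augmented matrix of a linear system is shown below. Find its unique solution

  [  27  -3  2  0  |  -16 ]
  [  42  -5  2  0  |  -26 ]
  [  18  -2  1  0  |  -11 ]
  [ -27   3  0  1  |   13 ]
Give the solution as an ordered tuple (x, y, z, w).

(-2/3, 0, 1, -5)

ρ1 -> 1/27·ρ1
  [   1  -1/9  2/27  0  |  -16/27 ]
  [  42    -5     2  0  |     -26 ]
  [  18    -2     1  0  |     -11 ]
  [ -27     3     0  1  |      13 ]
ρ2 -> ρ2 − 42·ρ1
  [   1  -1/9   2/27  0  |  -16/27 ]
  [   0  -1/3  -10/9  0  |   -10/9 ]
  [  18    -2      1  0  |     -11 ]
  [ -27     3      0  1  |      13 ]
ρ3 -> ρ3 − 18·ρ1
  [   1  -1/9   2/27  0  |  -16/27 ]
  [   0  -1/3  -10/9  0  |   -10/9 ]
  [   0     0   -1/3  0  |    -1/3 ]
  [ -27     3      0  1  |      13 ]
ρ4 -> ρ4 + 27·ρ1
  [ 1  -1/9   2/27  0  |  -16/27 ]
  [ 0  -1/3  -10/9  0  |   -10/9 ]
  [ 0     0   -1/3  0  |    -1/3 ]
  [ 0     0      2  1  |      -3 ]
ρ2 -> -3·ρ2
  [ 1  -1/9  2/27  0  |  -16/27 ]
  [ 0     1  10/3  0  |    10/3 ]
  [ 0     0  -1/3  0  |    -1/3 ]
  [ 0     0     2  1  |      -3 ]
ρ3 -> -3·ρ3
  [ 1  -1/9  2/27  0  |  -16/27 ]
  [ 0     1  10/3  0  |    10/3 ]
  [ 0     0     1  0  |       1 ]
  [ 0     0     2  1  |      -3 ]
ρ4 -> ρ4 − 2·ρ3
  [ 1  -1/9  2/27  0  |  -16/27 ]
  [ 0     1  10/3  0  |    10/3 ]
  [ 0     0     1  0  |       1 ]
  [ 0     0     0  1  |      -5 ]
ρ2 -> ρ2 − 10/3·ρ3
  [ 1  -1/9  2/27  0  |  -16/27 ]
  [ 0     1     0  0  |       0 ]
  [ 0     0     1  0  |       1 ]
  [ 0     0     0  1  |      -5 ]
ρ1 -> ρ1 − 2/27·ρ3
  [ 1  -1/9  0  0  |  -2/3 ]
  [ 0     1  0  0  |     0 ]
  [ 0     0  1  0  |     1 ]
  [ 0     0  0  1  |    -5 ]
ρ1 -> ρ1 + 1/9·ρ2
  [ 1  0  0  0  |  -2/3 ]
  [ 0  1  0  0  |     0 ]
  [ 0  0  1  0  |     1 ]
  [ 0  0  0  1  |    -5 ]
Reading off the last column: x = -2/3, y = 0, z = 1, w = -5.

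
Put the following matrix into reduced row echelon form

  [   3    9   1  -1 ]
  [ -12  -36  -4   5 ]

Multiply r1 by 1/3.
  [   1    3  1/3  -1/3 ]
  [ -12  -36   -4     5 ]
Add 12 times r1 to r2.
  [ 1  3  1/3  -1/3 ]
  [ 0  0    0     1 ]
Add 1/3 times r2 to r1.
  [ 1  3  1/3  0 ]
  [ 0  0    0  1 ]

[[1, 3, 1/3, 0], [0, 0, 0, 1]]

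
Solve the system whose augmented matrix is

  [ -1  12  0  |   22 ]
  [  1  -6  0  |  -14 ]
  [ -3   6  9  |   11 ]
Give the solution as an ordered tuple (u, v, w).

(-6, 4/3, -5/3)

R1 ← -1·R1
  [  1  -12  0  |  -22 ]
  [  1   -6  0  |  -14 ]
  [ -3    6  9  |   11 ]
R2 ← R2 − R1
  [  1  -12  0  |  -22 ]
  [  0    6  0  |    8 ]
  [ -3    6  9  |   11 ]
R3 ← R3 + 3·R1
  [ 1  -12  0  |  -22 ]
  [ 0    6  0  |    8 ]
  [ 0  -30  9  |  -55 ]
R2 ← 1/6·R2
  [ 1  -12  0  |  -22 ]
  [ 0    1  0  |  4/3 ]
  [ 0  -30  9  |  -55 ]
R3 ← R3 + 30·R2
  [ 1  -12  0  |  -22 ]
  [ 0    1  0  |  4/3 ]
  [ 0    0  9  |  -15 ]
R3 ← 1/9·R3
  [ 1  -12  0  |   -22 ]
  [ 0    1  0  |   4/3 ]
  [ 0    0  1  |  -5/3 ]
R1 ← R1 + 12·R2
  [ 1  0  0  |    -6 ]
  [ 0  1  0  |   4/3 ]
  [ 0  0  1  |  -5/3 ]
Reading off the last column: u = -6, v = 4/3, w = -5/3.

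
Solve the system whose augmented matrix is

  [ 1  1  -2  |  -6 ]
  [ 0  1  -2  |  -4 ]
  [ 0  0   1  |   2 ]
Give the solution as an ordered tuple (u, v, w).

(-2, 0, 2)

ρ2 := ρ2 + 2·ρ3
  [ 1  1  -2  |  -6 ]
  [ 0  1   0  |   0 ]
  [ 0  0   1  |   2 ]
ρ1 := ρ1 + 2·ρ3
  [ 1  1  0  |  -2 ]
  [ 0  1  0  |   0 ]
  [ 0  0  1  |   2 ]
ρ1 := ρ1 − ρ2
  [ 1  0  0  |  -2 ]
  [ 0  1  0  |   0 ]
  [ 0  0  1  |   2 ]
Reading off the last column: u = -2, v = 0, w = 2.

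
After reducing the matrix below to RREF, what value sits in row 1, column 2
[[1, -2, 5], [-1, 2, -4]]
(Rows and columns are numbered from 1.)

r2 -> r2 + r1
  [ 1  -2  5 ]
  [ 0   0  1 ]
r1 -> r1 − 5·r2
  [ 1  -2  0 ]
  [ 0   0  1 ]

-2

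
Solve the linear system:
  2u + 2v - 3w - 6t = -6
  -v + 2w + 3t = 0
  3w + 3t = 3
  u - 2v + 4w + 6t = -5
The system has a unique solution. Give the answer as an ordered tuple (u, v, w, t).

Form the augmented matrix and row-reduce:
  [ 2   2  -3  -6  |  -6 ]
  [ 0  -1   2   3  |   0 ]
  [ 0   0   3   3  |   3 ]
  [ 1  -2   4   6  |  -5 ]
Multiply r1 by 1/2.
  [ 1   1  -3/2  -3  |  -3 ]
  [ 0  -1     2   3  |   0 ]
  [ 0   0     3   3  |   3 ]
  [ 1  -2     4   6  |  -5 ]
Subtract r1 from r4.
  [ 1   1  -3/2  -3  |  -3 ]
  [ 0  -1     2   3  |   0 ]
  [ 0   0     3   3  |   3 ]
  [ 0  -3  11/2   9  |  -2 ]
Multiply r2 by -1.
  [ 1   1  -3/2  -3  |  -3 ]
  [ 0   1    -2  -3  |   0 ]
  [ 0   0     3   3  |   3 ]
  [ 0  -3  11/2   9  |  -2 ]
Add 3 times r2 to r4.
  [ 1  1  -3/2  -3  |  -3 ]
  [ 0  1    -2  -3  |   0 ]
  [ 0  0     3   3  |   3 ]
  [ 0  0  -1/2   0  |  -2 ]
Multiply r3 by 1/3.
  [ 1  1  -3/2  -3  |  -3 ]
  [ 0  1    -2  -3  |   0 ]
  [ 0  0     1   1  |   1 ]
  [ 0  0  -1/2   0  |  -2 ]
Add 1/2 times r3 to r4.
  [ 1  1  -3/2   -3  |    -3 ]
  [ 0  1    -2   -3  |     0 ]
  [ 0  0     1    1  |     1 ]
  [ 0  0     0  1/2  |  -3/2 ]
Multiply r4 by 2.
  [ 1  1  -3/2  -3  |  -3 ]
  [ 0  1    -2  -3  |   0 ]
  [ 0  0     1   1  |   1 ]
  [ 0  0     0   1  |  -3 ]
Subtract r4 from r3.
  [ 1  1  -3/2  -3  |  -3 ]
  [ 0  1    -2  -3  |   0 ]
  [ 0  0     1   0  |   4 ]
  [ 0  0     0   1  |  -3 ]
Add 3 times r4 to r2.
  [ 1  1  -3/2  -3  |  -3 ]
  [ 0  1    -2   0  |  -9 ]
  [ 0  0     1   0  |   4 ]
  [ 0  0     0   1  |  -3 ]
Add 3 times r4 to r1.
  [ 1  1  -3/2  0  |  -12 ]
  [ 0  1    -2  0  |   -9 ]
  [ 0  0     1  0  |    4 ]
  [ 0  0     0  1  |   -3 ]
Add 2 times r3 to r2.
  [ 1  1  -3/2  0  |  -12 ]
  [ 0  1     0  0  |   -1 ]
  [ 0  0     1  0  |    4 ]
  [ 0  0     0  1  |   -3 ]
Add 3/2 times r3 to r1.
  [ 1  1  0  0  |  -6 ]
  [ 0  1  0  0  |  -1 ]
  [ 0  0  1  0  |   4 ]
  [ 0  0  0  1  |  -3 ]
Subtract r2 from r1.
  [ 1  0  0  0  |  -5 ]
  [ 0  1  0  0  |  -1 ]
  [ 0  0  1  0  |   4 ]
  [ 0  0  0  1  |  -3 ]
Reading off the last column: u = -5, v = -1, w = 4, t = -3.

(-5, -1, 4, -3)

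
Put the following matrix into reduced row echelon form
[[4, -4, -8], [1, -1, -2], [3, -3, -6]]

[[1, -1, -2], [0, 0, 0], [0, 0, 0]]

Multiply R1 by 1/4.
  [ 1  -1  -2 ]
  [ 1  -1  -2 ]
  [ 3  -3  -6 ]
Subtract R1 from R2.
  [ 1  -1  -2 ]
  [ 0   0   0 ]
  [ 3  -3  -6 ]
Subtract 3 times R1 from R3.
  [ 1  -1  -2 ]
  [ 0   0   0 ]
  [ 0   0   0 ]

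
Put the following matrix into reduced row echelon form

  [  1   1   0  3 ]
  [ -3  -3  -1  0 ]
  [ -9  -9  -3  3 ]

r2 -> r2 + 3·r1
  [  1   1   0  3 ]
  [  0   0  -1  9 ]
  [ -9  -9  -3  3 ]
r3 -> r3 + 9·r1
  [ 1  1   0   3 ]
  [ 0  0  -1   9 ]
  [ 0  0  -3  30 ]
r2 -> -1·r2
  [ 1  1   0   3 ]
  [ 0  0   1  -9 ]
  [ 0  0  -3  30 ]
r3 -> r3 + 3·r2
  [ 1  1  0   3 ]
  [ 0  0  1  -9 ]
  [ 0  0  0   3 ]
r3 -> 1/3·r3
  [ 1  1  0   3 ]
  [ 0  0  1  -9 ]
  [ 0  0  0   1 ]
r2 -> r2 + 9·r3
  [ 1  1  0  3 ]
  [ 0  0  1  0 ]
  [ 0  0  0  1 ]
r1 -> r1 − 3·r3
  [ 1  1  0  0 ]
  [ 0  0  1  0 ]
  [ 0  0  0  1 ]

[[1, 1, 0, 0], [0, 0, 1, 0], [0, 0, 0, 1]]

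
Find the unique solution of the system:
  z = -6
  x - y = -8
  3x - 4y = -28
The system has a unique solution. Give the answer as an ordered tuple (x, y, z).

(-4, 4, -6)

Form the augmented matrix and row-reduce:
  [ 0   0  1  |   -6 ]
  [ 1  -1  0  |   -8 ]
  [ 3  -4  0  |  -28 ]
Swap R1 and R2.
Subtract 3 times R1 from R3.
Swap R2 and R3.
Multiply R2 by -1.
Add R2 to R1.
Reading off the last column: x = -4, y = 4, z = -6.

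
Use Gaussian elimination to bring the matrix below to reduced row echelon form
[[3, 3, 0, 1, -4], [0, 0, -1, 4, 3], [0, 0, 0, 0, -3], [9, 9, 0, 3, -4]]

[[1, 1, 0, 1/3, 0], [0, 0, 1, -4, 0], [0, 0, 0, 0, 1], [0, 0, 0, 0, 0]]

Multiply ρ1 by 1/3.
  [ 1  1   0  1/3  -4/3 ]
  [ 0  0  -1    4     3 ]
  [ 0  0   0    0    -3 ]
  [ 9  9   0    3    -4 ]
Subtract 9 times ρ1 from ρ4.
  [ 1  1   0  1/3  -4/3 ]
  [ 0  0  -1    4     3 ]
  [ 0  0   0    0    -3 ]
  [ 0  0   0    0     8 ]
Multiply ρ2 by -1.
  [ 1  1  0  1/3  -4/3 ]
  [ 0  0  1   -4    -3 ]
  [ 0  0  0    0    -3 ]
  [ 0  0  0    0     8 ]
Multiply ρ3 by -1/3.
  [ 1  1  0  1/3  -4/3 ]
  [ 0  0  1   -4    -3 ]
  [ 0  0  0    0     1 ]
  [ 0  0  0    0     8 ]
Subtract 8 times ρ3 from ρ4.
  [ 1  1  0  1/3  -4/3 ]
  [ 0  0  1   -4    -3 ]
  [ 0  0  0    0     1 ]
  [ 0  0  0    0     0 ]
Add 3 times ρ3 to ρ2.
  [ 1  1  0  1/3  -4/3 ]
  [ 0  0  1   -4     0 ]
  [ 0  0  0    0     1 ]
  [ 0  0  0    0     0 ]
Add 4/3 times ρ3 to ρ1.
  [ 1  1  0  1/3  0 ]
  [ 0  0  1   -4  0 ]
  [ 0  0  0    0  1 ]
  [ 0  0  0    0  0 ]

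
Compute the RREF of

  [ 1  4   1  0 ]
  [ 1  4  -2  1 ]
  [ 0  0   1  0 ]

[[1, 4, 0, 0], [0, 0, 1, 0], [0, 0, 0, 1]]

ρ2 ← ρ2 − ρ1
ρ2 ← -1/3·ρ2
ρ3 ← ρ3 − ρ2
ρ3 ← 3·ρ3
ρ2 ← ρ2 + 1/3·ρ3
ρ1 ← ρ1 − ρ2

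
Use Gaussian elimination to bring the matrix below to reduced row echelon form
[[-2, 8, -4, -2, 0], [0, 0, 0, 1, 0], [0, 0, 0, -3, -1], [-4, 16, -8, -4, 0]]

[[1, -4, 2, 0, 0], [0, 0, 0, 1, 0], [0, 0, 0, 0, 1], [0, 0, 0, 0, 0]]

Multiply ρ1 by -1/2.
  [  1  -4   2   1   0 ]
  [  0   0   0   1   0 ]
  [  0   0   0  -3  -1 ]
  [ -4  16  -8  -4   0 ]
Add 4 times ρ1 to ρ4.
  [ 1  -4  2   1   0 ]
  [ 0   0  0   1   0 ]
  [ 0   0  0  -3  -1 ]
  [ 0   0  0   0   0 ]
Add 3 times ρ2 to ρ3.
  [ 1  -4  2  1   0 ]
  [ 0   0  0  1   0 ]
  [ 0   0  0  0  -1 ]
  [ 0   0  0  0   0 ]
Multiply ρ3 by -1.
  [ 1  -4  2  1  0 ]
  [ 0   0  0  1  0 ]
  [ 0   0  0  0  1 ]
  [ 0   0  0  0  0 ]
Subtract ρ2 from ρ1.
  [ 1  -4  2  0  0 ]
  [ 0   0  0  1  0 ]
  [ 0   0  0  0  1 ]
  [ 0   0  0  0  0 ]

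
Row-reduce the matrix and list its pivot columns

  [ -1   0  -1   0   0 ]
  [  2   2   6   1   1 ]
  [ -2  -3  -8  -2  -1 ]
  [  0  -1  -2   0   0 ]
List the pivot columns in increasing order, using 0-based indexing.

0, 1, 3, 4

r1 → -1·r1
  [  1   0   1   0   0 ]
  [  2   2   6   1   1 ]
  [ -2  -3  -8  -2  -1 ]
  [  0  -1  -2   0   0 ]
r2 → r2 − 2·r1
  [  1   0   1   0   0 ]
  [  0   2   4   1   1 ]
  [ -2  -3  -8  -2  -1 ]
  [  0  -1  -2   0   0 ]
r3 → r3 + 2·r1
  [ 1   0   1   0   0 ]
  [ 0   2   4   1   1 ]
  [ 0  -3  -6  -2  -1 ]
  [ 0  -1  -2   0   0 ]
r2 → 1/2·r2
  [ 1   0   1    0    0 ]
  [ 0   1   2  1/2  1/2 ]
  [ 0  -3  -6   -2   -1 ]
  [ 0  -1  -2    0    0 ]
r3 → r3 + 3·r2
  [ 1   0   1     0    0 ]
  [ 0   1   2   1/2  1/2 ]
  [ 0   0   0  -1/2  1/2 ]
  [ 0  -1  -2     0    0 ]
r4 → r4 + r2
  [ 1  0  1     0    0 ]
  [ 0  1  2   1/2  1/2 ]
  [ 0  0  0  -1/2  1/2 ]
  [ 0  0  0   1/2  1/2 ]
r3 → -2·r3
  [ 1  0  1    0    0 ]
  [ 0  1  2  1/2  1/2 ]
  [ 0  0  0    1   -1 ]
  [ 0  0  0  1/2  1/2 ]
r4 → r4 − 1/2·r3
  [ 1  0  1    0    0 ]
  [ 0  1  2  1/2  1/2 ]
  [ 0  0  0    1   -1 ]
  [ 0  0  0    0    1 ]
r3 → r3 + r4
  [ 1  0  1    0    0 ]
  [ 0  1  2  1/2  1/2 ]
  [ 0  0  0    1    0 ]
  [ 0  0  0    0    1 ]
r2 → r2 − 1/2·r4
  [ 1  0  1    0  0 ]
  [ 0  1  2  1/2  0 ]
  [ 0  0  0    1  0 ]
  [ 0  0  0    0  1 ]
r2 → r2 − 1/2·r3
  [ 1  0  1  0  0 ]
  [ 0  1  2  0  0 ]
  [ 0  0  0  1  0 ]
  [ 0  0  0  0  1 ]
Pivot columns are the columns containing a leading 1.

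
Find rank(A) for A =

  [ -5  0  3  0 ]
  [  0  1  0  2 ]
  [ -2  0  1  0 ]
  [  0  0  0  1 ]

rank = 4

ρ1 → -1/5·ρ1
  [  1  0  -3/5  0 ]
  [  0  1     0  2 ]
  [ -2  0     1  0 ]
  [  0  0     0  1 ]
ρ3 → ρ3 + 2·ρ1
  [ 1  0  -3/5  0 ]
  [ 0  1     0  2 ]
  [ 0  0  -1/5  0 ]
  [ 0  0     0  1 ]
ρ3 → -5·ρ3
  [ 1  0  -3/5  0 ]
  [ 0  1     0  2 ]
  [ 0  0     1  0 ]
  [ 0  0     0  1 ]
ρ2 → ρ2 − 2·ρ4
  [ 1  0  -3/5  0 ]
  [ 0  1     0  0 ]
  [ 0  0     1  0 ]
  [ 0  0     0  1 ]
ρ1 → ρ1 + 3/5·ρ3
  [ 1  0  0  0 ]
  [ 0  1  0  0 ]
  [ 0  0  1  0 ]
  [ 0  0  0  1 ]
The reduced form has 4 nonzero rows.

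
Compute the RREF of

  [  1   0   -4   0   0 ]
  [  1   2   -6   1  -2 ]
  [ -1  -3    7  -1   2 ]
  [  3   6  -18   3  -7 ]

Subtract R1 from R2.
  [  1   0   -4   0   0 ]
  [  0   2   -2   1  -2 ]
  [ -1  -3    7  -1   2 ]
  [  3   6  -18   3  -7 ]
Add R1 to R3.
  [ 1   0   -4   0   0 ]
  [ 0   2   -2   1  -2 ]
  [ 0  -3    3  -1   2 ]
  [ 3   6  -18   3  -7 ]
Subtract 3 times R1 from R4.
  [ 1   0  -4   0   0 ]
  [ 0   2  -2   1  -2 ]
  [ 0  -3   3  -1   2 ]
  [ 0   6  -6   3  -7 ]
Multiply R2 by 1/2.
  [ 1   0  -4    0   0 ]
  [ 0   1  -1  1/2  -1 ]
  [ 0  -3   3   -1   2 ]
  [ 0   6  -6    3  -7 ]
Add 3 times R2 to R3.
  [ 1  0  -4    0   0 ]
  [ 0  1  -1  1/2  -1 ]
  [ 0  0   0  1/2  -1 ]
  [ 0  6  -6    3  -7 ]
Subtract 6 times R2 from R4.
  [ 1  0  -4    0   0 ]
  [ 0  1  -1  1/2  -1 ]
  [ 0  0   0  1/2  -1 ]
  [ 0  0   0    0  -1 ]
Multiply R3 by 2.
  [ 1  0  -4    0   0 ]
  [ 0  1  -1  1/2  -1 ]
  [ 0  0   0    1  -2 ]
  [ 0  0   0    0  -1 ]
Multiply R4 by -1.
  [ 1  0  -4    0   0 ]
  [ 0  1  -1  1/2  -1 ]
  [ 0  0   0    1  -2 ]
  [ 0  0   0    0   1 ]
Add 2 times R4 to R3.
  [ 1  0  -4    0   0 ]
  [ 0  1  -1  1/2  -1 ]
  [ 0  0   0    1   0 ]
  [ 0  0   0    0   1 ]
Add R4 to R2.
  [ 1  0  -4    0  0 ]
  [ 0  1  -1  1/2  0 ]
  [ 0  0   0    1  0 ]
  [ 0  0   0    0  1 ]
Subtract 1/2 times R3 from R2.
  [ 1  0  -4  0  0 ]
  [ 0  1  -1  0  0 ]
  [ 0  0   0  1  0 ]
  [ 0  0   0  0  1 ]

[[1, 0, -4, 0, 0], [0, 1, -1, 0, 0], [0, 0, 0, 1, 0], [0, 0, 0, 0, 1]]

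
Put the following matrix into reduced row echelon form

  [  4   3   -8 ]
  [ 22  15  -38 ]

[[1, 0, 1], [0, 1, -4]]

Multiply ρ1 by 1/4.
  [  1  3/4   -2 ]
  [ 22   15  -38 ]
Subtract 22 times ρ1 from ρ2.
  [ 1   3/4  -2 ]
  [ 0  -3/2   6 ]
Multiply ρ2 by -2/3.
  [ 1  3/4  -2 ]
  [ 0    1  -4 ]
Subtract 3/4 times ρ2 from ρ1.
  [ 1  0   1 ]
  [ 0  1  -4 ]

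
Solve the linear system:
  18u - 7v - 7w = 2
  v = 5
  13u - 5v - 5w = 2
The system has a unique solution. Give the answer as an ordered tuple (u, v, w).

Form the augmented matrix and row-reduce:
  [ 18  -7  -7  |  2 ]
  [  0   1   0  |  5 ]
  [ 13  -5  -5  |  2 ]
r1 → 1/18·r1
  [  1  -7/18  -7/18  |  1/9 ]
  [  0      1      0  |    5 ]
  [ 13     -5     -5  |    2 ]
r3 → r3 − 13·r1
  [ 1  -7/18  -7/18  |  1/9 ]
  [ 0      1      0  |    5 ]
  [ 0   1/18   1/18  |  5/9 ]
r3 → r3 − 1/18·r2
  [ 1  -7/18  -7/18  |   1/9 ]
  [ 0      1      0  |     5 ]
  [ 0      0   1/18  |  5/18 ]
r3 → 18·r3
  [ 1  -7/18  -7/18  |  1/9 ]
  [ 0      1      0  |    5 ]
  [ 0      0      1  |    5 ]
r1 → r1 + 7/18·r3
  [ 1  -7/18  0  |  37/18 ]
  [ 0      1  0  |      5 ]
  [ 0      0  1  |      5 ]
r1 → r1 + 7/18·r2
  [ 1  0  0  |  4 ]
  [ 0  1  0  |  5 ]
  [ 0  0  1  |  5 ]
Reading off the last column: u = 4, v = 5, w = 5.

(4, 5, 5)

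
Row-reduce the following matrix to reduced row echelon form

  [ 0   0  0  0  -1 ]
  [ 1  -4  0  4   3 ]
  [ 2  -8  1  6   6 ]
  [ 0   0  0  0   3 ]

[[1, -4, 0, 4, 0], [0, 0, 1, -2, 0], [0, 0, 0, 0, 1], [0, 0, 0, 0, 0]]

Swap R1 and R2.
Subtract 2 times R1 from R3.
Swap R2 and R3.
Multiply R3 by -1.
Subtract 3 times R3 from R4.
Subtract 3 times R3 from R1.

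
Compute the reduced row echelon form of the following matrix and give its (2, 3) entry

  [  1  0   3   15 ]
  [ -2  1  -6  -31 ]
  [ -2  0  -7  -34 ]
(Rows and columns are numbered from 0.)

4

R2 → R2 + 2·R1
R3 → R3 + 2·R1
R3 → -1·R3
R1 → R1 − 3·R3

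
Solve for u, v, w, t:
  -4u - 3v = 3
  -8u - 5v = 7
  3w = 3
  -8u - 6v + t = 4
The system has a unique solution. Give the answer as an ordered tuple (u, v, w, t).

Form the augmented matrix and row-reduce:
  [ -4  -3  0  0  |  3 ]
  [ -8  -5  0  0  |  7 ]
  [  0   0  3  0  |  3 ]
  [ -8  -6  0  1  |  4 ]
R1 ← -1/4·R1
R2 ← R2 + 8·R1
R4 ← R4 + 8·R1
R3 ← 1/3·R3
R1 ← R1 − 3/4·R2
Reading off the last column: u = -3/2, v = 1, w = 1, t = -2.

(-3/2, 1, 1, -2)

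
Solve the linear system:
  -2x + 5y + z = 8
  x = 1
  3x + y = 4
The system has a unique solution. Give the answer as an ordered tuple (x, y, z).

Form the augmented matrix and row-reduce:
  [ -2  5  1  |  8 ]
  [  1  0  0  |  1 ]
  [  3  1  0  |  4 ]
Multiply R1 by -1/2.
  [ 1  -5/2  -1/2  |  -4 ]
  [ 1     0     0  |   1 ]
  [ 3     1     0  |   4 ]
Subtract R1 from R2.
  [ 1  -5/2  -1/2  |  -4 ]
  [ 0   5/2   1/2  |   5 ]
  [ 3     1     0  |   4 ]
Subtract 3 times R1 from R3.
  [ 1  -5/2  -1/2  |  -4 ]
  [ 0   5/2   1/2  |   5 ]
  [ 0  17/2   3/2  |  16 ]
Multiply R2 by 2/5.
  [ 1  -5/2  -1/2  |  -4 ]
  [ 0     1   1/5  |   2 ]
  [ 0  17/2   3/2  |  16 ]
Subtract 17/2 times R2 from R3.
  [ 1  -5/2  -1/2  |  -4 ]
  [ 0     1   1/5  |   2 ]
  [ 0     0  -1/5  |  -1 ]
Multiply R3 by -5.
  [ 1  -5/2  -1/2  |  -4 ]
  [ 0     1   1/5  |   2 ]
  [ 0     0     1  |   5 ]
Subtract 1/5 times R3 from R2.
  [ 1  -5/2  -1/2  |  -4 ]
  [ 0     1     0  |   1 ]
  [ 0     0     1  |   5 ]
Add 1/2 times R3 to R1.
  [ 1  -5/2  0  |  -3/2 ]
  [ 0     1  0  |     1 ]
  [ 0     0  1  |     5 ]
Add 5/2 times R2 to R1.
  [ 1  0  0  |  1 ]
  [ 0  1  0  |  1 ]
  [ 0  0  1  |  5 ]
Reading off the last column: x = 1, y = 1, z = 5.

(1, 1, 5)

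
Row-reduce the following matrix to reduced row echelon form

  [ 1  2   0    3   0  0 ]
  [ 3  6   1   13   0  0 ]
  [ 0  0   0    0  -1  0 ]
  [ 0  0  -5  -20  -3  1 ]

[[1, 2, 0, 3, 0, 0], [0, 0, 1, 4, 0, 0], [0, 0, 0, 0, 1, 0], [0, 0, 0, 0, 0, 1]]

r2 := r2 − 3·r1
  [ 1  2   0    3   0  0 ]
  [ 0  0   1    4   0  0 ]
  [ 0  0   0    0  -1  0 ]
  [ 0  0  -5  -20  -3  1 ]
r4 := r4 + 5·r2
  [ 1  2  0  3   0  0 ]
  [ 0  0  1  4   0  0 ]
  [ 0  0  0  0  -1  0 ]
  [ 0  0  0  0  -3  1 ]
r3 := -1·r3
  [ 1  2  0  3   0  0 ]
  [ 0  0  1  4   0  0 ]
  [ 0  0  0  0   1  0 ]
  [ 0  0  0  0  -3  1 ]
r4 := r4 + 3·r3
  [ 1  2  0  3  0  0 ]
  [ 0  0  1  4  0  0 ]
  [ 0  0  0  0  1  0 ]
  [ 0  0  0  0  0  1 ]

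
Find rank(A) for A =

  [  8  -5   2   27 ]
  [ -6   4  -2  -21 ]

R1 -> 1/8·R1
  [  1  -5/8  1/4  27/8 ]
  [ -6     4   -2   -21 ]
R2 -> R2 + 6·R1
  [ 1  -5/8   1/4  27/8 ]
  [ 0   1/4  -1/2  -3/4 ]
R2 -> 4·R2
  [ 1  -5/8  1/4  27/8 ]
  [ 0     1   -2    -3 ]
R1 -> R1 + 5/8·R2
  [ 1  0  -1  3/2 ]
  [ 0  1  -2   -3 ]
The reduced form has 2 nonzero rows.

rank = 2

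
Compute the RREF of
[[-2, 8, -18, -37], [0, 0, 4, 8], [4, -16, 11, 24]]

r1 → -1/2·r1
  [ 1   -4   9  37/2 ]
  [ 0    0   4     8 ]
  [ 4  -16  11    24 ]
r3 → r3 − 4·r1
  [ 1  -4    9  37/2 ]
  [ 0   0    4     8 ]
  [ 0   0  -25   -50 ]
r2 → 1/4·r2
  [ 1  -4    9  37/2 ]
  [ 0   0    1     2 ]
  [ 0   0  -25   -50 ]
r3 → r3 + 25·r2
  [ 1  -4  9  37/2 ]
  [ 0   0  1     2 ]
  [ 0   0  0     0 ]
r1 → r1 − 9·r2
  [ 1  -4  0  1/2 ]
  [ 0   0  1    2 ]
  [ 0   0  0    0 ]

[[1, -4, 0, 1/2], [0, 0, 1, 2], [0, 0, 0, 0]]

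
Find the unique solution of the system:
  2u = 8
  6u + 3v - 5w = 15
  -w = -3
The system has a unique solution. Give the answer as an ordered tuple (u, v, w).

(4, 2, 3)

Form the augmented matrix and row-reduce:
  [ 2  0   0  |   8 ]
  [ 6  3  -5  |  15 ]
  [ 0  0  -1  |  -3 ]
R1 -> 1/2·R1
  [ 1  0   0  |   4 ]
  [ 6  3  -5  |  15 ]
  [ 0  0  -1  |  -3 ]
R2 -> R2 − 6·R1
  [ 1  0   0  |   4 ]
  [ 0  3  -5  |  -9 ]
  [ 0  0  -1  |  -3 ]
R2 -> 1/3·R2
  [ 1  0     0  |   4 ]
  [ 0  1  -5/3  |  -3 ]
  [ 0  0    -1  |  -3 ]
R3 -> -1·R3
  [ 1  0     0  |   4 ]
  [ 0  1  -5/3  |  -3 ]
  [ 0  0     1  |   3 ]
R2 -> R2 + 5/3·R3
  [ 1  0  0  |  4 ]
  [ 0  1  0  |  2 ]
  [ 0  0  1  |  3 ]
Reading off the last column: u = 4, v = 2, w = 3.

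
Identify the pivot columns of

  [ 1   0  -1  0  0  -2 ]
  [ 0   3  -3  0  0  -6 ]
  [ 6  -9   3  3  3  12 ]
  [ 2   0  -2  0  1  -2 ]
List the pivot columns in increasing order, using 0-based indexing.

0, 1, 3, 4

r3 -> r3 − 6·r1
  [ 1   0  -1  0  0  -2 ]
  [ 0   3  -3  0  0  -6 ]
  [ 0  -9   9  3  3  24 ]
  [ 2   0  -2  0  1  -2 ]
r4 -> r4 − 2·r1
  [ 1   0  -1  0  0  -2 ]
  [ 0   3  -3  0  0  -6 ]
  [ 0  -9   9  3  3  24 ]
  [ 0   0   0  0  1   2 ]
r2 -> 1/3·r2
  [ 1   0  -1  0  0  -2 ]
  [ 0   1  -1  0  0  -2 ]
  [ 0  -9   9  3  3  24 ]
  [ 0   0   0  0  1   2 ]
r3 -> r3 + 9·r2
  [ 1  0  -1  0  0  -2 ]
  [ 0  1  -1  0  0  -2 ]
  [ 0  0   0  3  3   6 ]
  [ 0  0   0  0  1   2 ]
r3 -> 1/3·r3
  [ 1  0  -1  0  0  -2 ]
  [ 0  1  -1  0  0  -2 ]
  [ 0  0   0  1  1   2 ]
  [ 0  0   0  0  1   2 ]
r3 -> r3 − r4
  [ 1  0  -1  0  0  -2 ]
  [ 0  1  -1  0  0  -2 ]
  [ 0  0   0  1  0   0 ]
  [ 0  0   0  0  1   2 ]
Pivot columns are the columns containing a leading 1.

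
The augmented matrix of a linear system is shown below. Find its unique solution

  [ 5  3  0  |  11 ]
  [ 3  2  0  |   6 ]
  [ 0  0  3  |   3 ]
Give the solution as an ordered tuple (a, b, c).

(4, -3, 1)

R1 → 1/5·R1
  [ 1  3/5  0  |  11/5 ]
  [ 3    2  0  |     6 ]
  [ 0    0  3  |     3 ]
R2 → R2 − 3·R1
  [ 1  3/5  0  |  11/5 ]
  [ 0  1/5  0  |  -3/5 ]
  [ 0    0  3  |     3 ]
R2 → 5·R2
  [ 1  3/5  0  |  11/5 ]
  [ 0    1  0  |    -3 ]
  [ 0    0  3  |     3 ]
R3 → 1/3·R3
  [ 1  3/5  0  |  11/5 ]
  [ 0    1  0  |    -3 ]
  [ 0    0  1  |     1 ]
R1 → R1 − 3/5·R2
  [ 1  0  0  |   4 ]
  [ 0  1  0  |  -3 ]
  [ 0  0  1  |   1 ]
Reading off the last column: a = 4, b = -3, c = 1.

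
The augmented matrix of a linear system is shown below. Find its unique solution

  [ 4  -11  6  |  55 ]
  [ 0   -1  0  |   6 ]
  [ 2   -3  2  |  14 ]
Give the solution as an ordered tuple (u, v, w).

Multiply R1 by 1/4.
  [ 1  -11/4  3/2  |  55/4 ]
  [ 0     -1    0  |     6 ]
  [ 2     -3    2  |    14 ]
Subtract 2 times R1 from R3.
  [ 1  -11/4  3/2  |   55/4 ]
  [ 0     -1    0  |      6 ]
  [ 0    5/2   -1  |  -27/2 ]
Multiply R2 by -1.
  [ 1  -11/4  3/2  |   55/4 ]
  [ 0      1    0  |     -6 ]
  [ 0    5/2   -1  |  -27/2 ]
Subtract 5/2 times R2 from R3.
  [ 1  -11/4  3/2  |  55/4 ]
  [ 0      1    0  |    -6 ]
  [ 0      0   -1  |   3/2 ]
Multiply R3 by -1.
  [ 1  -11/4  3/2  |  55/4 ]
  [ 0      1    0  |    -6 ]
  [ 0      0    1  |  -3/2 ]
Subtract 3/2 times R3 from R1.
  [ 1  -11/4  0  |    16 ]
  [ 0      1  0  |    -6 ]
  [ 0      0  1  |  -3/2 ]
Add 11/4 times R2 to R1.
  [ 1  0  0  |  -1/2 ]
  [ 0  1  0  |    -6 ]
  [ 0  0  1  |  -3/2 ]
Reading off the last column: u = -1/2, v = -6, w = -3/2.

(-1/2, -6, -3/2)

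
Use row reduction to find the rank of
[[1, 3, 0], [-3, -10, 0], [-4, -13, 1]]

rank = 3

ρ2 → ρ2 + 3·ρ1
  [  1    3  0 ]
  [  0   -1  0 ]
  [ -4  -13  1 ]
ρ3 → ρ3 + 4·ρ1
  [ 1   3  0 ]
  [ 0  -1  0 ]
  [ 0  -1  1 ]
ρ2 → -1·ρ2
  [ 1   3  0 ]
  [ 0   1  0 ]
  [ 0  -1  1 ]
ρ3 → ρ3 + ρ2
  [ 1  3  0 ]
  [ 0  1  0 ]
  [ 0  0  1 ]
ρ1 → ρ1 − 3·ρ2
  [ 1  0  0 ]
  [ 0  1  0 ]
  [ 0  0  1 ]
The reduced form has 3 nonzero rows.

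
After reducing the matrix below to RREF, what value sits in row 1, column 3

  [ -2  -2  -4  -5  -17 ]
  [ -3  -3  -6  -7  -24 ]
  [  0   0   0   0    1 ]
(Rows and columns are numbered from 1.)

2

r1 -> -1/2·r1
r2 -> r2 + 3·r1
r2 -> 2·r2
r2 -> r2 − 3·r3
r1 -> r1 − 17/2·r3
r1 -> r1 − 5/2·r2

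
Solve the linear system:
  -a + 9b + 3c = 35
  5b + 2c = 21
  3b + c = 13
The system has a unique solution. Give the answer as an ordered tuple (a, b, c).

(4, 5, -2)

Form the augmented matrix and row-reduce:
  [ -1  9  3  |  35 ]
  [  0  5  2  |  21 ]
  [  0  3  1  |  13 ]
R1 := -1·R1
  [ 1  -9  -3  |  -35 ]
  [ 0   5   2  |   21 ]
  [ 0   3   1  |   13 ]
R2 := 1/5·R2
  [ 1  -9   -3  |   -35 ]
  [ 0   1  2/5  |  21/5 ]
  [ 0   3    1  |    13 ]
R3 := R3 − 3·R2
  [ 1  -9    -3  |   -35 ]
  [ 0   1   2/5  |  21/5 ]
  [ 0   0  -1/5  |   2/5 ]
R3 := -5·R3
  [ 1  -9   -3  |   -35 ]
  [ 0   1  2/5  |  21/5 ]
  [ 0   0    1  |    -2 ]
R2 := R2 − 2/5·R3
  [ 1  -9  -3  |  -35 ]
  [ 0   1   0  |    5 ]
  [ 0   0   1  |   -2 ]
R1 := R1 + 3·R3
  [ 1  -9  0  |  -41 ]
  [ 0   1  0  |    5 ]
  [ 0   0  1  |   -2 ]
R1 := R1 + 9·R2
  [ 1  0  0  |   4 ]
  [ 0  1  0  |   5 ]
  [ 0  0  1  |  -2 ]
Reading off the last column: a = 4, b = 5, c = -2.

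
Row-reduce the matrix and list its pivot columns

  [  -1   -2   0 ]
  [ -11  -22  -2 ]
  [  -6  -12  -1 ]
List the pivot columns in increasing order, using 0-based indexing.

Multiply r1 by -1.
Add 11 times r1 to r2.
Add 6 times r1 to r3.
Multiply r2 by -1/2.
Add r2 to r3.
Pivot columns are the columns containing a leading 1.

0, 2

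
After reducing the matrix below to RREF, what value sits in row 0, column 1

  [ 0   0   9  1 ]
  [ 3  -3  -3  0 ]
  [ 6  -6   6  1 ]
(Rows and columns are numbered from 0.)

R1 <=> R2
  [ 3  -3  -3  0 ]
  [ 0   0   9  1 ]
  [ 6  -6   6  1 ]
R1 := 1/3·R1
  [ 1  -1  -1  0 ]
  [ 0   0   9  1 ]
  [ 6  -6   6  1 ]
R3 := R3 − 6·R1
  [ 1  -1  -1  0 ]
  [ 0   0   9  1 ]
  [ 0   0  12  1 ]
R2 := 1/9·R2
  [ 1  -1  -1    0 ]
  [ 0   0   1  1/9 ]
  [ 0   0  12    1 ]
R3 := R3 − 12·R2
  [ 1  -1  -1     0 ]
  [ 0   0   1   1/9 ]
  [ 0   0   0  -1/3 ]
R3 := -3·R3
  [ 1  -1  -1    0 ]
  [ 0   0   1  1/9 ]
  [ 0   0   0    1 ]
R2 := R2 − 1/9·R3
  [ 1  -1  -1  0 ]
  [ 0   0   1  0 ]
  [ 0   0   0  1 ]
R1 := R1 + R2
  [ 1  -1  0  0 ]
  [ 0   0  1  0 ]
  [ 0   0  0  1 ]

-1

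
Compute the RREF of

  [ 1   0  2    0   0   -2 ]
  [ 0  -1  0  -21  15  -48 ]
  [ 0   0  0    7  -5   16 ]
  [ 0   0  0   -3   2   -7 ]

ρ2 := -1·ρ2
  [ 1  0  2   0    0  -2 ]
  [ 0  1  0  21  -15  48 ]
  [ 0  0  0   7   -5  16 ]
  [ 0  0  0  -3    2  -7 ]
ρ3 := 1/7·ρ3
  [ 1  0  2   0     0    -2 ]
  [ 0  1  0  21   -15    48 ]
  [ 0  0  0   1  -5/7  16/7 ]
  [ 0  0  0  -3     2    -7 ]
ρ4 := ρ4 + 3·ρ3
  [ 1  0  2   0     0    -2 ]
  [ 0  1  0  21   -15    48 ]
  [ 0  0  0   1  -5/7  16/7 ]
  [ 0  0  0   0  -1/7  -1/7 ]
ρ4 := -7·ρ4
  [ 1  0  2   0     0    -2 ]
  [ 0  1  0  21   -15    48 ]
  [ 0  0  0   1  -5/7  16/7 ]
  [ 0  0  0   0     1     1 ]
ρ3 := ρ3 + 5/7·ρ4
  [ 1  0  2   0    0  -2 ]
  [ 0  1  0  21  -15  48 ]
  [ 0  0  0   1    0   3 ]
  [ 0  0  0   0    1   1 ]
ρ2 := ρ2 + 15·ρ4
  [ 1  0  2   0  0  -2 ]
  [ 0  1  0  21  0  63 ]
  [ 0  0  0   1  0   3 ]
  [ 0  0  0   0  1   1 ]
ρ2 := ρ2 − 21·ρ3
  [ 1  0  2  0  0  -2 ]
  [ 0  1  0  0  0   0 ]
  [ 0  0  0  1  0   3 ]
  [ 0  0  0  0  1   1 ]

[[1, 0, 2, 0, 0, -2], [0, 1, 0, 0, 0, 0], [0, 0, 0, 1, 0, 3], [0, 0, 0, 0, 1, 1]]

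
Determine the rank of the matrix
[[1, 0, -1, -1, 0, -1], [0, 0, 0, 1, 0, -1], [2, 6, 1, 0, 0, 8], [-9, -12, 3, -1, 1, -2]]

rank = 4

Subtract 2 times R1 from R3.
Add 9 times R1 to R4.
Swap R2 and R3.
Multiply R2 by 1/6.
Add 12 times R2 to R4.
Add 6 times R3 to R4.
Subtract 1/3 times R3 from R2.
Add R3 to R1.
The reduced form has 4 nonzero rows.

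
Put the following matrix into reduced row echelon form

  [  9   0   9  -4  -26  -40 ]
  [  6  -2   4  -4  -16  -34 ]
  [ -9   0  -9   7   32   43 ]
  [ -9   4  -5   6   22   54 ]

ρ1 -> 1/9·ρ1
  [  1   0   1  -4/9  -26/9  -40/9 ]
  [  6  -2   4    -4    -16    -34 ]
  [ -9   0  -9     7     32     43 ]
  [ -9   4  -5     6     22     54 ]
ρ2 -> ρ2 − 6·ρ1
  [  1   0   1  -4/9  -26/9  -40/9 ]
  [  0  -2  -2  -4/3    4/3  -22/3 ]
  [ -9   0  -9     7     32     43 ]
  [ -9   4  -5     6     22     54 ]
ρ3 -> ρ3 + 9·ρ1
  [  1   0   1  -4/9  -26/9  -40/9 ]
  [  0  -2  -2  -4/3    4/3  -22/3 ]
  [  0   0   0     3      6      3 ]
  [ -9   4  -5     6     22     54 ]
ρ4 -> ρ4 + 9·ρ1
  [ 1   0   1  -4/9  -26/9  -40/9 ]
  [ 0  -2  -2  -4/3    4/3  -22/3 ]
  [ 0   0   0     3      6      3 ]
  [ 0   4   4     2     -4     14 ]
ρ2 -> -1/2·ρ2
  [ 1  0  1  -4/9  -26/9  -40/9 ]
  [ 0  1  1   2/3   -2/3   11/3 ]
  [ 0  0  0     3      6      3 ]
  [ 0  4  4     2     -4     14 ]
ρ4 -> ρ4 − 4·ρ2
  [ 1  0  1  -4/9  -26/9  -40/9 ]
  [ 0  1  1   2/3   -2/3   11/3 ]
  [ 0  0  0     3      6      3 ]
  [ 0  0  0  -2/3   -4/3   -2/3 ]
ρ3 -> 1/3·ρ3
  [ 1  0  1  -4/9  -26/9  -40/9 ]
  [ 0  1  1   2/3   -2/3   11/3 ]
  [ 0  0  0     1      2      1 ]
  [ 0  0  0  -2/3   -4/3   -2/3 ]
ρ4 -> ρ4 + 2/3·ρ3
  [ 1  0  1  -4/9  -26/9  -40/9 ]
  [ 0  1  1   2/3   -2/3   11/3 ]
  [ 0  0  0     1      2      1 ]
  [ 0  0  0     0      0      0 ]
ρ2 -> ρ2 − 2/3·ρ3
  [ 1  0  1  -4/9  -26/9  -40/9 ]
  [ 0  1  1     0     -2      3 ]
  [ 0  0  0     1      2      1 ]
  [ 0  0  0     0      0      0 ]
ρ1 -> ρ1 + 4/9·ρ3
  [ 1  0  1  0  -2  -4 ]
  [ 0  1  1  0  -2   3 ]
  [ 0  0  0  1   2   1 ]
  [ 0  0  0  0   0   0 ]

[[1, 0, 1, 0, -2, -4], [0, 1, 1, 0, -2, 3], [0, 0, 0, 1, 2, 1], [0, 0, 0, 0, 0, 0]]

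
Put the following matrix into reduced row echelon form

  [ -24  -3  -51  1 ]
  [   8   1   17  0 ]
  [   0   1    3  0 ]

R1 ← -1/24·R1
  [ 1  1/8  17/8  -1/24 ]
  [ 8    1    17      0 ]
  [ 0    1     3      0 ]
R2 ← R2 − 8·R1
  [ 1  1/8  17/8  -1/24 ]
  [ 0    0     0    1/3 ]
  [ 0    1     3      0 ]
R2 <=> R3
  [ 1  1/8  17/8  -1/24 ]
  [ 0    1     3      0 ]
  [ 0    0     0    1/3 ]
R3 ← 3·R3
  [ 1  1/8  17/8  -1/24 ]
  [ 0    1     3      0 ]
  [ 0    0     0      1 ]
R1 ← R1 + 1/24·R3
  [ 1  1/8  17/8  0 ]
  [ 0    1     3  0 ]
  [ 0    0     0  1 ]
R1 ← R1 − 1/8·R2
  [ 1  0  7/4  0 ]
  [ 0  1    3  0 ]
  [ 0  0    0  1 ]

[[1, 0, 7/4, 0], [0, 1, 3, 0], [0, 0, 0, 1]]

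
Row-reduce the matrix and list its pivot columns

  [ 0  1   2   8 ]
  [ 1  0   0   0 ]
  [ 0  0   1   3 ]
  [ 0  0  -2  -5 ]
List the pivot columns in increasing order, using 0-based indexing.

0, 1, 2, 3

r1 <-> r2
  [ 1  0   0   0 ]
  [ 0  1   2   8 ]
  [ 0  0   1   3 ]
  [ 0  0  -2  -5 ]
r4 -> r4 + 2·r3
  [ 1  0  0  0 ]
  [ 0  1  2  8 ]
  [ 0  0  1  3 ]
  [ 0  0  0  1 ]
r3 -> r3 − 3·r4
  [ 1  0  0  0 ]
  [ 0  1  2  8 ]
  [ 0  0  1  0 ]
  [ 0  0  0  1 ]
r2 -> r2 − 8·r4
  [ 1  0  0  0 ]
  [ 0  1  2  0 ]
  [ 0  0  1  0 ]
  [ 0  0  0  1 ]
r2 -> r2 − 2·r3
  [ 1  0  0  0 ]
  [ 0  1  0  0 ]
  [ 0  0  1  0 ]
  [ 0  0  0  1 ]
Pivot columns are the columns containing a leading 1.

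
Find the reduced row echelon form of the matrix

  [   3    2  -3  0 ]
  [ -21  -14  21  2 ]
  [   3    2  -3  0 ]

R1 → 1/3·R1
  [   1  2/3  -1  0 ]
  [ -21  -14  21  2 ]
  [   3    2  -3  0 ]
R2 → R2 + 21·R1
  [ 1  2/3  -1  0 ]
  [ 0    0   0  2 ]
  [ 3    2  -3  0 ]
R3 → R3 − 3·R1
  [ 1  2/3  -1  0 ]
  [ 0    0   0  2 ]
  [ 0    0   0  0 ]
R2 → 1/2·R2
  [ 1  2/3  -1  0 ]
  [ 0    0   0  1 ]
  [ 0    0   0  0 ]

[[1, 2/3, -1, 0], [0, 0, 0, 1], [0, 0, 0, 0]]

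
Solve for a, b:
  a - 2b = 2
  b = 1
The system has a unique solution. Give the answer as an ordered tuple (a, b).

(4, 1)

Form the augmented matrix and row-reduce:
  [ 1  -2  |  2 ]
  [ 0   1  |  1 ]
ρ1 -> ρ1 + 2·ρ2
  [ 1  0  |  4 ]
  [ 0  1  |  1 ]
Reading off the last column: a = 4, b = 1.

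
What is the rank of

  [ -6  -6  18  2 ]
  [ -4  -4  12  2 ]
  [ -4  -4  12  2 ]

rank = 2

R1 → -1/6·R1
  [  1   1  -3  -1/3 ]
  [ -4  -4  12     2 ]
  [ -4  -4  12     2 ]
R2 → R2 + 4·R1
  [  1   1  -3  -1/3 ]
  [  0   0   0   2/3 ]
  [ -4  -4  12     2 ]
R3 → R3 + 4·R1
  [ 1  1  -3  -1/3 ]
  [ 0  0   0   2/3 ]
  [ 0  0   0   2/3 ]
R2 → 3/2·R2
  [ 1  1  -3  -1/3 ]
  [ 0  0   0     1 ]
  [ 0  0   0   2/3 ]
R3 → R3 − 2/3·R2
  [ 1  1  -3  -1/3 ]
  [ 0  0   0     1 ]
  [ 0  0   0     0 ]
R1 → R1 + 1/3·R2
  [ 1  1  -3  0 ]
  [ 0  0   0  1 ]
  [ 0  0   0  0 ]
The reduced form has 2 nonzero rows.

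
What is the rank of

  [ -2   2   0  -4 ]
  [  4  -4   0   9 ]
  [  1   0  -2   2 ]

rank = 3

Multiply r1 by -1/2.
  [ 1  -1   0  2 ]
  [ 4  -4   0  9 ]
  [ 1   0  -2  2 ]
Subtract 4 times r1 from r2.
  [ 1  -1   0  2 ]
  [ 0   0   0  1 ]
  [ 1   0  -2  2 ]
Subtract r1 from r3.
  [ 1  -1   0  2 ]
  [ 0   0   0  1 ]
  [ 0   1  -2  0 ]
Swap r2 and r3.
  [ 1  -1   0  2 ]
  [ 0   1  -2  0 ]
  [ 0   0   0  1 ]
Subtract 2 times r3 from r1.
  [ 1  -1   0  0 ]
  [ 0   1  -2  0 ]
  [ 0   0   0  1 ]
Add r2 to r1.
  [ 1  0  -2  0 ]
  [ 0  1  -2  0 ]
  [ 0  0   0  1 ]
The reduced form has 3 nonzero rows.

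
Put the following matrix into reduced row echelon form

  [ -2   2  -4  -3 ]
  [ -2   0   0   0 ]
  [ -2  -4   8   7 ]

[[1, 0, 0, 0], [0, 1, -2, 0], [0, 0, 0, 1]]

R1 := -1/2·R1
R2 := R2 + 2·R1
R3 := R3 + 2·R1
R2 := -1/2·R2
R3 := R3 + 6·R2
R2 := R2 + 3/2·R3
R1 := R1 − 3/2·R3
R1 := R1 + R2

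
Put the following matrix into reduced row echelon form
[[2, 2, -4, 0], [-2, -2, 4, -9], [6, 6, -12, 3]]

[[1, 1, -2, 0], [0, 0, 0, 1], [0, 0, 0, 0]]

Multiply R1 by 1/2.
Add 2 times R1 to R2.
Subtract 6 times R1 from R3.
Multiply R2 by -1/9.
Subtract 3 times R2 from R3.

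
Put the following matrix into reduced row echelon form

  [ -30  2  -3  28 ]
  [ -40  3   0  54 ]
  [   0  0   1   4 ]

[[1, 0, 0, -6/5], [0, 1, 0, 2], [0, 0, 1, 4]]

R1 ← -1/30·R1
  [   1  -1/15  1/10  -14/15 ]
  [ -40      3     0      54 ]
  [   0      0     1       4 ]
R2 ← R2 + 40·R1
  [ 1  -1/15  1/10  -14/15 ]
  [ 0    1/3     4    50/3 ]
  [ 0      0     1       4 ]
R2 ← 3·R2
  [ 1  -1/15  1/10  -14/15 ]
  [ 0      1    12      50 ]
  [ 0      0     1       4 ]
R2 ← R2 − 12·R3
  [ 1  -1/15  1/10  -14/15 ]
  [ 0      1     0       2 ]
  [ 0      0     1       4 ]
R1 ← R1 − 1/10·R3
  [ 1  -1/15  0  -4/3 ]
  [ 0      1  0     2 ]
  [ 0      0  1     4 ]
R1 ← R1 + 1/15·R2
  [ 1  0  0  -6/5 ]
  [ 0  1  0     2 ]
  [ 0  0  1     4 ]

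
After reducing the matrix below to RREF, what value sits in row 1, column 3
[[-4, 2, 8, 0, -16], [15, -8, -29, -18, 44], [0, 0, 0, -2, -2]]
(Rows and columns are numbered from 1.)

-3

Multiply R1 by -1/4.
  [  1  -1/2   -2    0   4 ]
  [ 15    -8  -29  -18  44 ]
  [  0     0    0   -2  -2 ]
Subtract 15 times R1 from R2.
  [ 1  -1/2  -2    0    4 ]
  [ 0  -1/2   1  -18  -16 ]
  [ 0     0   0   -2   -2 ]
Multiply R2 by -2.
  [ 1  -1/2  -2   0   4 ]
  [ 0     1  -2  36  32 ]
  [ 0     0   0  -2  -2 ]
Multiply R3 by -1/2.
  [ 1  -1/2  -2   0   4 ]
  [ 0     1  -2  36  32 ]
  [ 0     0   0   1   1 ]
Subtract 36 times R3 from R2.
  [ 1  -1/2  -2  0   4 ]
  [ 0     1  -2  0  -4 ]
  [ 0     0   0  1   1 ]
Add 1/2 times R2 to R1.
  [ 1  0  -3  0   2 ]
  [ 0  1  -2  0  -4 ]
  [ 0  0   0  1   1 ]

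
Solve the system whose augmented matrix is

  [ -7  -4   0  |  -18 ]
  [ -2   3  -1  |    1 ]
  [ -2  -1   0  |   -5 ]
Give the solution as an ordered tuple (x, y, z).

(2, 1, -2)

ρ1 := -1/7·ρ1
  [  1  4/7   0  |  18/7 ]
  [ -2    3  -1  |     1 ]
  [ -2   -1   0  |    -5 ]
ρ2 := ρ2 + 2·ρ1
  [  1   4/7   0  |  18/7 ]
  [  0  29/7  -1  |  43/7 ]
  [ -2    -1   0  |    -5 ]
ρ3 := ρ3 + 2·ρ1
  [ 1   4/7   0  |  18/7 ]
  [ 0  29/7  -1  |  43/7 ]
  [ 0   1/7   0  |   1/7 ]
ρ2 := 7/29·ρ2
  [ 1  4/7      0  |   18/7 ]
  [ 0    1  -7/29  |  43/29 ]
  [ 0  1/7      0  |    1/7 ]
ρ3 := ρ3 − 1/7·ρ2
  [ 1  4/7      0  |   18/7 ]
  [ 0    1  -7/29  |  43/29 ]
  [ 0    0   1/29  |  -2/29 ]
ρ3 := 29·ρ3
  [ 1  4/7      0  |   18/7 ]
  [ 0    1  -7/29  |  43/29 ]
  [ 0    0      1  |     -2 ]
ρ2 := ρ2 + 7/29·ρ3
  [ 1  4/7  0  |  18/7 ]
  [ 0    1  0  |     1 ]
  [ 0    0  1  |    -2 ]
ρ1 := ρ1 − 4/7·ρ2
  [ 1  0  0  |   2 ]
  [ 0  1  0  |   1 ]
  [ 0  0  1  |  -2 ]
Reading off the last column: x = 2, y = 1, z = -2.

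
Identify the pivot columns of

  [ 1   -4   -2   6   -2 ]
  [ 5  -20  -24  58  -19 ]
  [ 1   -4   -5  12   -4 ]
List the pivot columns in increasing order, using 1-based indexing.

R2 → R2 − 5·R1
  [ 1  -4   -2   6  -2 ]
  [ 0   0  -14  28  -9 ]
  [ 1  -4   -5  12  -4 ]
R3 → R3 − R1
  [ 1  -4   -2   6  -2 ]
  [ 0   0  -14  28  -9 ]
  [ 0   0   -3   6  -2 ]
R2 → -1/14·R2
  [ 1  -4  -2   6    -2 ]
  [ 0   0   1  -2  9/14 ]
  [ 0   0  -3   6    -2 ]
R3 → R3 + 3·R2
  [ 1  -4  -2   6     -2 ]
  [ 0   0   1  -2   9/14 ]
  [ 0   0   0   0  -1/14 ]
R3 → -14·R3
  [ 1  -4  -2   6    -2 ]
  [ 0   0   1  -2  9/14 ]
  [ 0   0   0   0     1 ]
R2 → R2 − 9/14·R3
  [ 1  -4  -2   6  -2 ]
  [ 0   0   1  -2   0 ]
  [ 0   0   0   0   1 ]
R1 → R1 + 2·R3
  [ 1  -4  -2   6  0 ]
  [ 0   0   1  -2  0 ]
  [ 0   0   0   0  1 ]
R1 → R1 + 2·R2
  [ 1  -4  0   2  0 ]
  [ 0   0  1  -2  0 ]
  [ 0   0  0   0  1 ]
Pivot columns are the columns containing a leading 1.

1, 3, 5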